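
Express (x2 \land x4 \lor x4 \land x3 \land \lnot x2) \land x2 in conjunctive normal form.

x4 \land x2

(x2 \land x4 \lor x4 \land x3 \land \lnot x2) \land x2
≡ (x2 \lor x4) \land (x2 \lor x3) \land (x2 \lor \lnot x2) \land (x4 \lor x4) \land (x4 \lor x3) \land (x4 \lor \lnot x2) \land x2   [distribute \lor over \land]
≡ x4 \land x2   [simplify]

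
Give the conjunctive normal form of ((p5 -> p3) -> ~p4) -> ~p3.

((p5 -> p3) -> ~p4) -> ~p3
= ~((p5 -> p3) -> ~p4) | ~p3   — eliminate ->
= ~(~(p5 -> p3) | ~p4) | ~p3   — eliminate ->
= ~(~(~p5 | p3) | ~p4) | ~p3   — eliminate ->
= (~~(~p5 | p3) & ~~p4) | ~p3   — De Morgan
= ((~p5 | p3) & ~~p4) | ~p3   — double negation
= ((~p5 | p3) & p4) | ~p3   — double negation
= (~p5 | p3 | ~p3) & (p4 | ~p3)   — distribute | over &
= p4 | ~p3   — simplify

p4 | ~p3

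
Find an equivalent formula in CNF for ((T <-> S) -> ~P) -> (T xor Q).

((T <-> S) -> ~P) -> (T xor Q)
≡ ~((T <-> S) -> ~P) | (T xor Q)   [eliminate ->]
≡ ~(~(T <-> S) | ~P) | (T xor Q)   [eliminate ->]
≡ ~(~((T -> S) & (S -> T)) | ~P) | (T xor Q)   [eliminate <->]
≡ ~(~((~T | S) & (S -> T)) | ~P) | (T xor Q)   [eliminate ->]
≡ ~(~((~T | S) & (~S | T)) | ~P) | (T xor Q)   [eliminate ->]
≡ ~(~((~T | S) & (~S | T)) | ~P) | ((T | Q) & ~(T & Q))   [expand xor]
≡ (~~((~T | S) & (~S | T)) & ~~P) | ((T | Q) & ~(T & Q))   [De Morgan]
≡ ((~T | S) & (~S | T) & ~~P) | ((T | Q) & ~(T & Q))   [double negation]
≡ ((~T | S) & (~S | T) & P) | ((T | Q) & ~(T & Q))   [double negation]
≡ ((~T | S) & (~S | T) & P) | ((T | Q) & (~T | ~Q))   [De Morgan]
≡ (~T | S | T | Q) & (~T | S | ~T | ~Q) & (~S | T | T | Q) & (~S | T | ~T | ~Q) & (P | T | Q) & (P | ~T | ~Q)   [distribute | over &]
≡ (~T | S | ~Q) & (~S | T | Q) & (P | T | Q) & (P | ~T | ~Q)   [simplify]

(~T | S | ~Q) & (~S | T | Q) & (P | T | Q) & (P | ~T | ~Q)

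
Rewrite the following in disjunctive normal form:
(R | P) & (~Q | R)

(R | P) & (~Q | R)
≡ (R & ~Q) | (R & R) | (P & ~Q) | (P & R)   — distribute & over |
≡ R | (P & ~Q)   — simplify

R | (P & ~Q)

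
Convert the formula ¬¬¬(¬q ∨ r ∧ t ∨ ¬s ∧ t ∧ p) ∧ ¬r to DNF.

q ∧ ¬r ∧ s ∨ q ∧ ¬r ∧ ¬t ∨ q ∧ ¬r ∧ ¬p

¬¬¬(¬q ∨ r ∧ t ∨ ¬s ∧ t ∧ p) ∧ ¬r
≡ ¬(¬q ∨ r ∧ t ∨ ¬s ∧ t ∧ p) ∧ ¬r   [double negation]
≡ ¬¬q ∧ ¬(r ∧ t) ∧ ¬(¬s ∧ t ∧ p) ∧ ¬r   [De Morgan]
≡ q ∧ ¬(r ∧ t) ∧ ¬(¬s ∧ t ∧ p) ∧ ¬r   [double negation]
≡ q ∧ (¬r ∨ ¬t) ∧ ¬(¬s ∧ t ∧ p) ∧ ¬r   [De Morgan]
≡ q ∧ (¬r ∨ ¬t) ∧ (¬¬s ∨ ¬t ∨ ¬p) ∧ ¬r   [De Morgan]
≡ q ∧ (¬r ∨ ¬t) ∧ (s ∨ ¬t ∨ ¬p) ∧ ¬r   [double negation]
≡ q ∧ ¬r ∧ s ∧ ¬r ∨ q ∧ ¬r ∧ ¬t ∧ ¬r ∨ q ∧ ¬r ∧ ¬p ∧ ¬r ∨ q ∧ ¬t ∧ s ∧ ¬r ∨ q ∧ ¬t ∧ ¬t ∧ ¬r ∨ q ∧ ¬t ∧ ¬p ∧ ¬r   [distribute ∧ over ∨]
≡ q ∧ ¬r ∧ s ∨ q ∧ ¬r ∧ ¬t ∨ q ∧ ¬r ∧ ¬p   [simplify]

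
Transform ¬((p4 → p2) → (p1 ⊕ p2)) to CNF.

(¬p4 ∨ p2) ∧ (¬p1 ∨ p2) ∧ (¬p2 ∨ p1)

¬((p4 → p2) → (p1 ⊕ p2))
≡ ¬(¬(p4 → p2) ∨ (p1 ⊕ p2))   [eliminate →]
≡ ¬(¬(¬p4 ∨ p2) ∨ (p1 ⊕ p2))   [eliminate →]
≡ ¬(¬(¬p4 ∨ p2) ∨ ((p1 ∨ p2) ∧ ¬(p1 ∧ p2)))   [expand ⊕]
≡ ¬¬(¬p4 ∨ p2) ∧ ¬((p1 ∨ p2) ∧ ¬(p1 ∧ p2))   [De Morgan]
≡ (¬p4 ∨ p2) ∧ ¬((p1 ∨ p2) ∧ ¬(p1 ∧ p2))   [double negation]
≡ (¬p4 ∨ p2) ∧ (¬(p1 ∨ p2) ∨ ¬¬(p1 ∧ p2))   [De Morgan]
≡ (¬p4 ∨ p2) ∧ ((¬p1 ∧ ¬p2) ∨ ¬¬(p1 ∧ p2))   [De Morgan]
≡ (¬p4 ∨ p2) ∧ ((¬p1 ∧ ¬p2) ∨ (p1 ∧ p2))   [double negation]
≡ (¬p4 ∨ p2) ∧ (¬p1 ∨ p1) ∧ (¬p1 ∨ p2) ∧ (¬p2 ∨ p1) ∧ (¬p2 ∨ p2)   [distribute ∨ over ∧]
≡ (¬p4 ∨ p2) ∧ (¬p1 ∨ p2) ∧ (¬p2 ∨ p1)   [simplify]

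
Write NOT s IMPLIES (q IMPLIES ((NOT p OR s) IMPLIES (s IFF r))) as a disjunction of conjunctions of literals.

s OR NOT q OR (p AND NOT s) OR (NOT s AND NOT r)

NOT s IMPLIES (q IMPLIES ((NOT p OR s) IMPLIES (s IFF r)))
≡ NOT NOT s OR (q IMPLIES ((NOT p OR s) IMPLIES (s IFF r)))
≡ NOT NOT s OR NOT q OR ((NOT p OR s) IMPLIES (s IFF r))
≡ NOT NOT s OR NOT q OR NOT (NOT p OR s) OR (s IFF r)
≡ NOT NOT s OR NOT q OR NOT (NOT p OR s) OR ((s IMPLIES r) AND (r IMPLIES s))
≡ NOT NOT s OR NOT q OR NOT (NOT p OR s) OR ((NOT s OR r) AND (r IMPLIES s))
≡ NOT NOT s OR NOT q OR NOT (NOT p OR s) OR ((NOT s OR r) AND (NOT r OR s))
≡ s OR NOT q OR NOT (NOT p OR s) OR ((NOT s OR r) AND (NOT r OR s))
≡ s OR NOT q OR (NOT NOT p AND NOT s) OR ((NOT s OR r) AND (NOT r OR s))
≡ s OR NOT q OR (p AND NOT s) OR ((NOT s OR r) AND (NOT r OR s))
≡ s OR NOT q OR (p AND NOT s) OR (NOT s AND NOT r) OR (NOT s AND s) OR (r AND NOT r) OR (r AND s)
≡ s OR NOT q OR (p AND NOT s) OR (NOT s AND NOT r)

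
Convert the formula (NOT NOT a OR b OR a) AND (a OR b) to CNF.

(NOT NOT a OR b OR a) AND (a OR b)
= (a OR b OR a) AND (a OR b)   [double negation]
= a OR b   [simplify]

a OR b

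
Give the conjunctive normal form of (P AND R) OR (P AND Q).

P AND (R OR Q)

(P AND R) OR (P AND Q)
≡ (P OR P) AND (P OR Q) AND (R OR P) AND (R OR Q)   (distribute OR over AND)
≡ P AND (R OR Q)   (simplify)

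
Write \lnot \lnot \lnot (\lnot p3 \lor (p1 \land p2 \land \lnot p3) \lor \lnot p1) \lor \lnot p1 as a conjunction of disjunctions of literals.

p3 \lor \lnot p1

\lnot \lnot \lnot (\lnot p3 \lor (p1 \land p2 \land \lnot p3) \lor \lnot p1) \lor \lnot p1
≡ \lnot (\lnot p3 \lor (p1 \land p2 \land \lnot p3) \lor \lnot p1) \lor \lnot p1   — double negation
≡ (\lnot \lnot p3 \land \lnot (p1 \land p2 \land \lnot p3) \land \lnot \lnot p1) \lor \lnot p1   — De Morgan
≡ (p3 \land \lnot (p1 \land p2 \land \lnot p3) \land \lnot \lnot p1) \lor \lnot p1   — double negation
≡ (p3 \land (\lnot p1 \lor \lnot p2 \lor \lnot \lnot p3) \land \lnot \lnot p1) \lor \lnot p1   — De Morgan
≡ (p3 \land (\lnot p1 \lor \lnot p2 \lor p3) \land \lnot \lnot p1) \lor \lnot p1   — double negation
≡ (p3 \land (\lnot p1 \lor \lnot p2 \lor p3) \land p1) \lor \lnot p1   — double negation
≡ (p3 \lor \lnot p1) \land (\lnot p1 \lor \lnot p2 \lor p3 \lor \lnot p1) \land (p1 \lor \lnot p1)   — distribute \lor over \land
≡ p3 \lor \lnot p1   — simplify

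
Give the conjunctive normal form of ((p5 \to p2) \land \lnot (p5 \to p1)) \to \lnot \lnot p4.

\lnot p2 \lor \lnot p5 \lor p1 \lor p4

((p5 \to p2) \land \lnot (p5 \to p1)) \to \lnot \lnot p4
≡ \lnot ((p5 \to p2) \land \lnot (p5 \to p1)) \lor \lnot \lnot p4
≡ \lnot ((\lnot p5 \lor p2) \land \lnot (p5 \to p1)) \lor \lnot \lnot p4
≡ \lnot ((\lnot p5 \lor p2) \land \lnot (\lnot p5 \lor p1)) \lor \lnot \lnot p4
≡ \lnot (\lnot p5 \lor p2) \lor \lnot \lnot (\lnot p5 \lor p1) \lor \lnot \lnot p4
≡ (\lnot \lnot p5 \land \lnot p2) \lor \lnot \lnot (\lnot p5 \lor p1) \lor \lnot \lnot p4
≡ (p5 \land \lnot p2) \lor \lnot \lnot (\lnot p5 \lor p1) \lor \lnot \lnot p4
≡ (p5 \land \lnot p2) \lor \lnot p5 \lor p1 \lor \lnot \lnot p4
≡ (p5 \land \lnot p2) \lor \lnot p5 \lor p1 \lor p4
≡ (p5 \lor \lnot p5 \lor p1 \lor p4) \land (\lnot p2 \lor \lnot p5 \lor p1 \lor p4)
≡ \lnot p2 \lor \lnot p5 \lor p1 \lor p4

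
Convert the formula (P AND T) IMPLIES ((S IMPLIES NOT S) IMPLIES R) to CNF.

NOT P OR NOT T OR S OR R

(P AND T) IMPLIES ((S IMPLIES NOT S) IMPLIES R)
⇔ NOT (P AND T) OR ((S IMPLIES NOT S) IMPLIES R)   [eliminate IMPLIES]
⇔ NOT (P AND T) OR NOT (S IMPLIES NOT S) OR R   [eliminate IMPLIES]
⇔ NOT (P AND T) OR NOT (NOT S OR NOT S) OR R   [eliminate IMPLIES]
⇔ NOT P OR NOT T OR NOT (NOT S OR NOT S) OR R   [De Morgan]
⇔ NOT P OR NOT T OR (NOT NOT S AND NOT NOT S) OR R   [De Morgan]
⇔ NOT P OR NOT T OR (S AND NOT NOT S) OR R   [double negation]
⇔ NOT P OR NOT T OR (S AND S) OR R   [double negation]
⇔ (NOT P OR NOT T OR S OR R) AND (NOT P OR NOT T OR S OR R)   [distribute OR over AND]
⇔ NOT P OR NOT T OR S OR R   [simplify]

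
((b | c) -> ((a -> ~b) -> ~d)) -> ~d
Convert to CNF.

((b | c) -> ((a -> ~b) -> ~d)) -> ~d
≡ ~((b | c) -> ((a -> ~b) -> ~d)) | ~d   [eliminate ->]
≡ ~(~(b | c) | ((a -> ~b) -> ~d)) | ~d   [eliminate ->]
≡ ~(~(b | c) | ~(a -> ~b) | ~d) | ~d   [eliminate ->]
≡ ~(~(b | c) | ~(~a | ~b) | ~d) | ~d   [eliminate ->]
≡ (~~(b | c) & ~~(~a | ~b) & ~~d) | ~d   [De Morgan]
≡ ((b | c) & ~~(~a | ~b) & ~~d) | ~d   [double negation]
≡ ((b | c) & (~a | ~b) & ~~d) | ~d   [double negation]
≡ ((b | c) & (~a | ~b) & d) | ~d   [double negation]
≡ (b | c | ~d) & (~a | ~b | ~d) & (d | ~d)   [distribute | over &]
≡ (b | c | ~d) & (~a | ~b | ~d)   [simplify]

(b | c | ~d) & (~a | ~b | ~d)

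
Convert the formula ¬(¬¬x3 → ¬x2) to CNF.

¬(¬¬x3 → ¬x2)
≡ ¬(¬¬¬x3 ∨ ¬x2)   (eliminate →)
≡ ¬¬¬¬x3 ∧ ¬¬x2   (De Morgan)
≡ ¬¬x3 ∧ ¬¬x2   (double negation)
≡ x3 ∧ ¬¬x2   (double negation)
≡ x3 ∧ x2   (double negation)

x3 ∧ x2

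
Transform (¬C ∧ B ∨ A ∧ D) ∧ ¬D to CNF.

(¬C ∨ A) ∧ (¬C ∨ D) ∧ (B ∨ A) ∧ (B ∨ D) ∧ ¬D

(¬C ∧ B ∨ A ∧ D) ∧ ¬D
≡ (¬C ∨ A) ∧ (¬C ∨ D) ∧ (B ∨ A) ∧ (B ∨ D) ∧ ¬D   (distribute ∨ over ∧)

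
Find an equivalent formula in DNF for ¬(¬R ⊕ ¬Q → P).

¬(¬R ⊕ ¬Q → P)
≡ ¬(¬(¬R ⊕ ¬Q) ∨ P)   [eliminate →]
≡ ¬(¬(¬R ∧ ¬¬Q ∨ ¬¬R ∧ ¬Q) ∨ P)   [expand ⊕]
≡ ¬¬(¬R ∧ ¬¬Q ∨ ¬¬R ∧ ¬Q) ∧ ¬P   [De Morgan]
≡ (¬R ∧ ¬¬Q ∨ ¬¬R ∧ ¬Q) ∧ ¬P   [double negation]
≡ (¬R ∧ Q ∨ ¬¬R ∧ ¬Q) ∧ ¬P   [double negation]
≡ (¬R ∧ Q ∨ R ∧ ¬Q) ∧ ¬P   [double negation]
≡ ¬R ∧ Q ∧ ¬P ∨ R ∧ ¬Q ∧ ¬P   [distribute ∧ over ∨]

¬R ∧ Q ∧ ¬P ∨ R ∧ ¬Q ∧ ¬P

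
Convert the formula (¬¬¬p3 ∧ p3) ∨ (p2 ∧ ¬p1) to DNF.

p2 ∧ ¬p1

(¬¬¬p3 ∧ p3) ∨ (p2 ∧ ¬p1)
≡ (¬p3 ∧ p3) ∨ (p2 ∧ ¬p1)   (double negation)
≡ p2 ∧ ¬p1   (simplify)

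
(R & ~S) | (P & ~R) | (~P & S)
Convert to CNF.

(R & ~S) | (P & ~R) | (~P & S)
⇔ (R | P | ~P) & (R | P | S) & (R | ~R | ~P) & (R | ~R | S) & (~S | P | ~P) & (~S | P | S) & (~S | ~R | ~P) & (~S | ~R | S)   — distribute | over &
⇔ (R | P | S) & (~S | ~R | ~P)   — simplify

(R | P | S) & (~S | ~R | ~P)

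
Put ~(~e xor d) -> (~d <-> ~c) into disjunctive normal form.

~(~e xor d) -> (~d <-> ~c)
≡ ~~(~e xor d) | (~d <-> ~c)   (eliminate ->)
≡ ~~((~e & ~d) | (~~e & d)) | (~d <-> ~c)   (expand xor)
≡ ~~((~e & ~d) | (~~e & d)) | ((~d -> ~c) & (~c -> ~d))   (eliminate <->)
≡ ~~((~e & ~d) | (~~e & d)) | ((~~d | ~c) & (~c -> ~d))   (eliminate ->)
≡ ~~((~e & ~d) | (~~e & d)) | ((~~d | ~c) & (~~c | ~d))   (eliminate ->)
≡ (~e & ~d) | (~~e & d) | ((~~d | ~c) & (~~c | ~d))   (double negation)
≡ (~e & ~d) | (e & d) | ((~~d | ~c) & (~~c | ~d))   (double negation)
≡ (~e & ~d) | (e & d) | ((d | ~c) & (~~c | ~d))   (double negation)
≡ (~e & ~d) | (e & d) | ((d | ~c) & (c | ~d))   (double negation)
≡ (~e & ~d) | (e & d) | (d & c) | (d & ~d) | (~c & c) | (~c & ~d)   (distribute & over |)
≡ (~e & ~d) | (e & d) | (d & c) | (~c & ~d)   (simplify)

(~e & ~d) | (e & d) | (d & c) | (~c & ~d)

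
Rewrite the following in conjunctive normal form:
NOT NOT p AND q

NOT NOT p AND q
⇔ p AND q   [double negation]

p AND q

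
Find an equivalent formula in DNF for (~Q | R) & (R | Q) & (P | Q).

(~Q | R) & (R | Q) & (P | Q)
= (~Q & R & P) | (~Q & R & Q) | (~Q & Q & P) | (~Q & Q & Q) | (R & R & P) | (R & R & Q) | (R & Q & P) | (R & Q & Q)   — distribute & over |
= (R & P) | (R & Q)   — simplify

(R & P) | (R & Q)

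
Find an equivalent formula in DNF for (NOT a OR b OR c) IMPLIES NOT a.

(a AND NOT b AND NOT c) OR NOT a

(NOT a OR b OR c) IMPLIES NOT a
= NOT (NOT a OR b OR c) OR NOT a   [eliminate IMPLIES]
= (NOT NOT a AND NOT b AND NOT c) OR NOT a   [De Morgan]
= (a AND NOT b AND NOT c) OR NOT a   [double negation]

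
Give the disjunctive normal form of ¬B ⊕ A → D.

¬B ⊕ A → D
= ¬(¬B ⊕ A) ∨ D   — eliminate →
= ¬(¬B ∧ ¬A ∨ ¬¬B ∧ A) ∨ D   — expand ⊕
= ¬(¬B ∧ ¬A) ∧ ¬(¬¬B ∧ A) ∨ D   — De Morgan
= (¬¬B ∨ ¬¬A) ∧ ¬(¬¬B ∧ A) ∨ D   — De Morgan
= (B ∨ ¬¬A) ∧ ¬(¬¬B ∧ A) ∨ D   — double negation
= (B ∨ A) ∧ ¬(¬¬B ∧ A) ∨ D   — double negation
= (B ∨ A) ∧ (¬¬¬B ∨ ¬A) ∨ D   — De Morgan
= (B ∨ A) ∧ (¬B ∨ ¬A) ∨ D   — double negation
= B ∧ ¬B ∨ B ∧ ¬A ∨ A ∧ ¬B ∨ A ∧ ¬A ∨ D   — distribute ∧ over ∨
= B ∧ ¬A ∨ A ∧ ¬B ∨ D   — simplify

B ∧ ¬A ∨ A ∧ ¬B ∨ D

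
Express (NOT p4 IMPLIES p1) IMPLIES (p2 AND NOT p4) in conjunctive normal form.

NOT p4 AND (NOT p1 OR p2)

(NOT p4 IMPLIES p1) IMPLIES (p2 AND NOT p4)
= NOT (NOT p4 IMPLIES p1) OR (p2 AND NOT p4)   [eliminate IMPLIES]
= NOT (NOT NOT p4 OR p1) OR (p2 AND NOT p4)   [eliminate IMPLIES]
= (NOT NOT NOT p4 AND NOT p1) OR (p2 AND NOT p4)   [De Morgan]
= (NOT p4 AND NOT p1) OR (p2 AND NOT p4)   [double negation]
= (NOT p4 OR p2) AND (NOT p4 OR NOT p4) AND (NOT p1 OR p2) AND (NOT p1 OR NOT p4)   [distribute OR over AND]
= NOT p4 AND (NOT p1 OR p2)   [simplify]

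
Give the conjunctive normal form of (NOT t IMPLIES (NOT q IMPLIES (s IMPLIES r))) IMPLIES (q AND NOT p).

(NOT t IMPLIES (NOT q IMPLIES (s IMPLIES r))) IMPLIES (q AND NOT p)
≡ NOT (NOT t IMPLIES (NOT q IMPLIES (s IMPLIES r))) OR (q AND NOT p)   — eliminate IMPLIES
≡ NOT (NOT NOT t OR (NOT q IMPLIES (s IMPLIES r))) OR (q AND NOT p)   — eliminate IMPLIES
≡ NOT (NOT NOT t OR NOT NOT q OR (s IMPLIES r)) OR (q AND NOT p)   — eliminate IMPLIES
≡ NOT (NOT NOT t OR NOT NOT q OR NOT s OR r) OR (q AND NOT p)   — eliminate IMPLIES
≡ (NOT NOT NOT t AND NOT NOT NOT q AND NOT NOT s AND NOT r) OR (q AND NOT p)   — De Morgan
≡ (NOT t AND NOT NOT NOT q AND NOT NOT s AND NOT r) OR (q AND NOT p)   — double negation
≡ (NOT t AND NOT q AND NOT NOT s AND NOT r) OR (q AND NOT p)   — double negation
≡ (NOT t AND NOT q AND s AND NOT r) OR (q AND NOT p)   — double negation
≡ (NOT t OR q) AND (NOT t OR NOT p) AND (NOT q OR q) AND (NOT q OR NOT p) AND (s OR q) AND (s OR NOT p) AND (NOT r OR q) AND (NOT r OR NOT p)   — distribute OR over AND
≡ (NOT t OR q) AND (NOT t OR NOT p) AND (NOT q OR NOT p) AND (s OR q) AND (s OR NOT p) AND (NOT r OR q) AND (NOT r OR NOT p)   — simplify

(NOT t OR q) AND (NOT t OR NOT p) AND (NOT q OR NOT p) AND (s OR q) AND (s OR NOT p) AND (NOT r OR q) AND (NOT r OR NOT p)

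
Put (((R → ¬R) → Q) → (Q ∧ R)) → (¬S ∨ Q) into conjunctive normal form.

R ∨ Q ∨ ¬S

(((R → ¬R) → Q) → (Q ∧ R)) → (¬S ∨ Q)
≡ ¬(((R → ¬R) → Q) → (Q ∧ R)) ∨ ¬S ∨ Q   (eliminate →)
≡ ¬(¬((R → ¬R) → Q) ∨ (Q ∧ R)) ∨ ¬S ∨ Q   (eliminate →)
≡ ¬(¬(¬(R → ¬R) ∨ Q) ∨ (Q ∧ R)) ∨ ¬S ∨ Q   (eliminate →)
≡ ¬(¬(¬(¬R ∨ ¬R) ∨ Q) ∨ (Q ∧ R)) ∨ ¬S ∨ Q   (eliminate →)
≡ (¬¬(¬(¬R ∨ ¬R) ∨ Q) ∧ ¬(Q ∧ R)) ∨ ¬S ∨ Q   (De Morgan)
≡ ((¬(¬R ∨ ¬R) ∨ Q) ∧ ¬(Q ∧ R)) ∨ ¬S ∨ Q   (double negation)
≡ (((¬¬R ∧ ¬¬R) ∨ Q) ∧ ¬(Q ∧ R)) ∨ ¬S ∨ Q   (De Morgan)
≡ (((R ∧ ¬¬R) ∨ Q) ∧ ¬(Q ∧ R)) ∨ ¬S ∨ Q   (double negation)
≡ (((R ∧ R) ∨ Q) ∧ ¬(Q ∧ R)) ∨ ¬S ∨ Q   (double negation)
≡ (((R ∧ R) ∨ Q) ∧ (¬Q ∨ ¬R)) ∨ ¬S ∨ Q   (De Morgan)
≡ (R ∨ Q ∨ ¬S ∨ Q) ∧ (R ∨ Q ∨ ¬S ∨ Q) ∧ (¬Q ∨ ¬R ∨ ¬S ∨ Q)   (distribute ∨ over ∧)
≡ R ∨ Q ∨ ¬S   (simplify)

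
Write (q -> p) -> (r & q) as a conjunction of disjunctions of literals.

(q -> p) -> (r & q)
≡ ~(q -> p) | (r & q)   [eliminate ->]
≡ ~(~q | p) | (r & q)   [eliminate ->]
≡ (~~q & ~p) | (r & q)   [De Morgan]
≡ (q & ~p) | (r & q)   [double negation]
≡ (q | r) & (q | q) & (~p | r) & (~p | q)   [distribute | over &]
≡ q & (~p | r)   [simplify]

q & (~p | r)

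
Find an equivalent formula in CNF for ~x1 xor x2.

~x1 xor x2
⇔ (~x1 | x2) & ~(~x1 & x2)   [expand xor]
⇔ (~x1 | x2) & (~~x1 | ~x2)   [De Morgan]
⇔ (~x1 | x2) & (x1 | ~x2)   [double negation]

(~x1 | x2) & (x1 | ~x2)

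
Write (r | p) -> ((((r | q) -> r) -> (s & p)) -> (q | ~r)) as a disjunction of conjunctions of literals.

(r & ~s) | (r & ~p) | q | ~r

(r | p) -> ((((r | q) -> r) -> (s & p)) -> (q | ~r))
≡ ~(r | p) | ((((r | q) -> r) -> (s & p)) -> (q | ~r))   [eliminate ->]
≡ ~(r | p) | ~(((r | q) -> r) -> (s & p)) | q | ~r   [eliminate ->]
≡ ~(r | p) | ~(~((r | q) -> r) | (s & p)) | q | ~r   [eliminate ->]
≡ ~(r | p) | ~(~(~(r | q) | r) | (s & p)) | q | ~r   [eliminate ->]
≡ (~r & ~p) | ~(~(~(r | q) | r) | (s & p)) | q | ~r   [De Morgan]
≡ (~r & ~p) | (~~(~(r | q) | r) & ~(s & p)) | q | ~r   [De Morgan]
≡ (~r & ~p) | ((~(r | q) | r) & ~(s & p)) | q | ~r   [double negation]
≡ (~r & ~p) | (((~r & ~q) | r) & ~(s & p)) | q | ~r   [De Morgan]
≡ (~r & ~p) | (((~r & ~q) | r) & (~s | ~p)) | q | ~r   [De Morgan]
≡ (~r & ~p) | (~r & ~q & ~s) | (~r & ~q & ~p) | (r & ~s) | (r & ~p) | q | ~r   [distribute & over |]
≡ (r & ~s) | (r & ~p) | q | ~r   [simplify]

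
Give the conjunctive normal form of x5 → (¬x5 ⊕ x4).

¬x5 ∨ x4

x5 → (¬x5 ⊕ x4)
≡ ¬x5 ∨ (¬x5 ⊕ x4)
≡ ¬x5 ∨ ((¬x5 ∨ x4) ∧ ¬(¬x5 ∧ x4))
≡ ¬x5 ∨ ((¬x5 ∨ x4) ∧ (¬¬x5 ∨ ¬x4))
≡ ¬x5 ∨ ((¬x5 ∨ x4) ∧ (x5 ∨ ¬x4))
≡ (¬x5 ∨ ¬x5 ∨ x4) ∧ (¬x5 ∨ x5 ∨ ¬x4)
≡ ¬x5 ∨ x4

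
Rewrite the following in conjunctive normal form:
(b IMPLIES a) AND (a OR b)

(NOT b OR a) AND (a OR b)

(b IMPLIES a) AND (a OR b)
= (NOT b OR a) AND (a OR b)   (eliminate IMPLIES)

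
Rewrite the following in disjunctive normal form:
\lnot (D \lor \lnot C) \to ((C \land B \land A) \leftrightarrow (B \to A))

\lnot (D \lor \lnot C) \to ((C \land B \land A) \leftrightarrow (B \to A))
≡ \lnot \lnot (D \lor \lnot C) \lor ((C \land B \land A) \leftrightarrow (B \to A))   (eliminate \to)
≡ \lnot \lnot (D \lor \lnot C) \lor (((C \land B \land A) \to (B \to A)) \land ((B \to A) \to (C \land B \land A)))   (eliminate \leftrightarrow)
≡ \lnot \lnot (D \lor \lnot C) \lor ((\lnot (C \land B \land A) \lor (B \to A)) \land ((B \to A) \to (C \land B \land A)))   (eliminate \to)
≡ \lnot \lnot (D \lor \lnot C) \lor ((\lnot (C \land B \land A) \lor \lnot B \lor A) \land ((B \to A) \to (C \land B \land A)))   (eliminate \to)
≡ \lnot \lnot (D \lor \lnot C) \lor ((\lnot (C \land B \land A) \lor \lnot B \lor A) \land (\lnot (B \to A) \lor (C \land B \land A)))   (eliminate \to)
≡ \lnot \lnot (D \lor \lnot C) \lor ((\lnot (C \land B \land A) \lor \lnot B \lor A) \land (\lnot (\lnot B \lor A) \lor (C \land B \land A)))   (eliminate \to)
≡ D \lor \lnot C \lor ((\lnot (C \land B \land A) \lor \lnot B \lor A) \land (\lnot (\lnot B \lor A) \lor (C \land B \land A)))   (double negation)
≡ D \lor \lnot C \lor ((\lnot C \lor \lnot B \lor \lnot A \lor \lnot B \lor A) \land (\lnot (\lnot B \lor A) \lor (C \land B \land A)))   (De Morgan)
≡ D \lor \lnot C \lor ((\lnot C \lor \lnot B \lor \lnot A \lor \lnot B \lor A) \land ((\lnot \lnot B \land \lnot A) \lor (C \land B \land A)))   (De Morgan)
≡ D \lor \lnot C \lor ((\lnot C \lor \lnot B \lor \lnot A \lor \lnot B \lor A) \land ((B \land \lnot A) \lor (C \land B \land A)))   (double negation)
≡ D \lor \lnot C \lor (\lnot C \land B \land \lnot A) \lor (\lnot C \land C \land B \land A) \lor (\lnot B \land B \land \lnot A) \lor (\lnot B \land C \land B \land A) \lor (\lnot A \land B \land \lnot A) \lor (\lnot A \land C \land B \land A) \lor (\lnot B \land B \land \lnot A) \lor (\lnot B \land C \land B \land A) \lor (A \land B \land \lnot A) \lor (A \land C \land B \land A)   (distribute \land over \lor)
≡ D \lor \lnot C \lor (\lnot A \land B) \lor (A \land C \land B)   (simplify)

D \lor \lnot C \lor (\lnot A \land B) \lor (A \land C \land B)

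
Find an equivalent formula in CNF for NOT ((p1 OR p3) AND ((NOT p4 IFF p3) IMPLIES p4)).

(NOT p1 OR p4 OR p3) AND (NOT p1 OR NOT p4) AND (NOT p3 OR NOT p4)

NOT ((p1 OR p3) AND ((NOT p4 IFF p3) IMPLIES p4))
⇔ NOT ((p1 OR p3) AND (NOT (NOT p4 IFF p3) OR p4))
⇔ NOT ((p1 OR p3) AND (NOT ((NOT p4 IMPLIES p3) AND (p3 IMPLIES NOT p4)) OR p4))
⇔ NOT ((p1 OR p3) AND (NOT ((NOT NOT p4 OR p3) AND (p3 IMPLIES NOT p4)) OR p4))
⇔ NOT ((p1 OR p3) AND (NOT ((NOT NOT p4 OR p3) AND (NOT p3 OR NOT p4)) OR p4))
⇔ NOT (p1 OR p3) OR NOT (NOT ((NOT NOT p4 OR p3) AND (NOT p3 OR NOT p4)) OR p4)
⇔ (NOT p1 AND NOT p3) OR NOT (NOT ((NOT NOT p4 OR p3) AND (NOT p3 OR NOT p4)) OR p4)
⇔ (NOT p1 AND NOT p3) OR (NOT NOT ((NOT NOT p4 OR p3) AND (NOT p3 OR NOT p4)) AND NOT p4)
⇔ (NOT p1 AND NOT p3) OR ((NOT NOT p4 OR p3) AND (NOT p3 OR NOT p4) AND NOT p4)
⇔ (NOT p1 AND NOT p3) OR ((p4 OR p3) AND (NOT p3 OR NOT p4) AND NOT p4)
⇔ (NOT p1 OR p4 OR p3) AND (NOT p1 OR NOT p3 OR NOT p4) AND (NOT p1 OR NOT p4) AND (NOT p3 OR p4 OR p3) AND (NOT p3 OR NOT p3 OR NOT p4) AND (NOT p3 OR NOT p4)
⇔ (NOT p1 OR p4 OR p3) AND (NOT p1 OR NOT p4) AND (NOT p3 OR NOT p4)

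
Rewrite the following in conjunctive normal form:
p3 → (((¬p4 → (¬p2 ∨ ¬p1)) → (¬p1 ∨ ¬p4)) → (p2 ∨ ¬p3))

(¬p3 ∨ p1 ∨ p2) ∧ (¬p3 ∨ p4 ∨ p2)

p3 → (((¬p4 → (¬p2 ∨ ¬p1)) → (¬p1 ∨ ¬p4)) → (p2 ∨ ¬p3))
= ¬p3 ∨ (((¬p4 → (¬p2 ∨ ¬p1)) → (¬p1 ∨ ¬p4)) → (p2 ∨ ¬p3))   [eliminate →]
= ¬p3 ∨ ¬((¬p4 → (¬p2 ∨ ¬p1)) → (¬p1 ∨ ¬p4)) ∨ p2 ∨ ¬p3   [eliminate →]
= ¬p3 ∨ ¬(¬(¬p4 → (¬p2 ∨ ¬p1)) ∨ ¬p1 ∨ ¬p4) ∨ p2 ∨ ¬p3   [eliminate →]
= ¬p3 ∨ ¬(¬(¬¬p4 ∨ ¬p2 ∨ ¬p1) ∨ ¬p1 ∨ ¬p4) ∨ p2 ∨ ¬p3   [eliminate →]
= ¬p3 ∨ (¬¬(¬¬p4 ∨ ¬p2 ∨ ¬p1) ∧ ¬¬p1 ∧ ¬¬p4) ∨ p2 ∨ ¬p3   [De Morgan]
= ¬p3 ∨ ((¬¬p4 ∨ ¬p2 ∨ ¬p1) ∧ ¬¬p1 ∧ ¬¬p4) ∨ p2 ∨ ¬p3   [double negation]
= ¬p3 ∨ ((p4 ∨ ¬p2 ∨ ¬p1) ∧ ¬¬p1 ∧ ¬¬p4) ∨ p2 ∨ ¬p3   [double negation]
= ¬p3 ∨ ((p4 ∨ ¬p2 ∨ ¬p1) ∧ p1 ∧ ¬¬p4) ∨ p2 ∨ ¬p3   [double negation]
= ¬p3 ∨ ((p4 ∨ ¬p2 ∨ ¬p1) ∧ p1 ∧ p4) ∨ p2 ∨ ¬p3   [double negation]
= (¬p3 ∨ p4 ∨ ¬p2 ∨ ¬p1 ∨ p2 ∨ ¬p3) ∧ (¬p3 ∨ p1 ∨ p2 ∨ ¬p3) ∧ (¬p3 ∨ p4 ∨ p2 ∨ ¬p3)   [distribute ∨ over ∧]
= (¬p3 ∨ p1 ∨ p2) ∧ (¬p3 ∨ p4 ∨ p2)   [simplify]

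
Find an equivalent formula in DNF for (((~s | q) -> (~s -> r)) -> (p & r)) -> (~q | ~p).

(((~s | q) -> (~s -> r)) -> (p & r)) -> (~q | ~p)
= ~(((~s | q) -> (~s -> r)) -> (p & r)) | ~q | ~p   — eliminate ->
= ~(~((~s | q) -> (~s -> r)) | (p & r)) | ~q | ~p   — eliminate ->
= ~(~(~(~s | q) | (~s -> r)) | (p & r)) | ~q | ~p   — eliminate ->
= ~(~(~(~s | q) | ~~s | r) | (p & r)) | ~q | ~p   — eliminate ->
= (~~(~(~s | q) | ~~s | r) & ~(p & r)) | ~q | ~p   — De Morgan
= ((~(~s | q) | ~~s | r) & ~(p & r)) | ~q | ~p   — double negation
= (((~~s & ~q) | ~~s | r) & ~(p & r)) | ~q | ~p   — De Morgan
= (((s & ~q) | ~~s | r) & ~(p & r)) | ~q | ~p   — double negation
= (((s & ~q) | s | r) & ~(p & r)) | ~q | ~p   — double negation
= (((s & ~q) | s | r) & (~p | ~r)) | ~q | ~p   — De Morgan
= (s & ~q & ~p) | (s & ~q & ~r) | (s & ~p) | (s & ~r) | (r & ~p) | (r & ~r) | ~q | ~p   — distribute & over |
= (s & ~r) | ~q | ~p   — simplify

(s & ~r) | ~q | ~p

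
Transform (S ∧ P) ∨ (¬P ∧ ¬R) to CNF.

(S ∧ P) ∨ (¬P ∧ ¬R)
⇔ (S ∨ ¬P) ∧ (S ∨ ¬R) ∧ (P ∨ ¬P) ∧ (P ∨ ¬R)   [distribute ∨ over ∧]
⇔ (S ∨ ¬P) ∧ (S ∨ ¬R) ∧ (P ∨ ¬R)   [simplify]

(S ∨ ¬P) ∧ (S ∨ ¬R) ∧ (P ∨ ¬R)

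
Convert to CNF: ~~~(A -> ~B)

A & B

~~~(A -> ~B)
= ~~~(~A | ~B)   (eliminate ->)
= ~(~A | ~B)   (double negation)
= ~~A & ~~B   (De Morgan)
= A & ~~B   (double negation)
= A & B   (double negation)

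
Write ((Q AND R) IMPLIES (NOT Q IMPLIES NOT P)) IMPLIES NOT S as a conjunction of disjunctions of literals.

(Q OR NOT S) AND (R OR NOT S) AND (NOT Q OR NOT S) AND (P OR NOT S)

((Q AND R) IMPLIES (NOT Q IMPLIES NOT P)) IMPLIES NOT S
≡ NOT ((Q AND R) IMPLIES (NOT Q IMPLIES NOT P)) OR NOT S   [eliminate IMPLIES]
≡ NOT (NOT (Q AND R) OR (NOT Q IMPLIES NOT P)) OR NOT S   [eliminate IMPLIES]
≡ NOT (NOT (Q AND R) OR NOT NOT Q OR NOT P) OR NOT S   [eliminate IMPLIES]
≡ (NOT NOT (Q AND R) AND NOT NOT NOT Q AND NOT NOT P) OR NOT S   [De Morgan]
≡ (Q AND R AND NOT NOT NOT Q AND NOT NOT P) OR NOT S   [double negation]
≡ (Q AND R AND NOT Q AND NOT NOT P) OR NOT S   [double negation]
≡ (Q AND R AND NOT Q AND P) OR NOT S   [double negation]
≡ (Q OR NOT S) AND (R OR NOT S) AND (NOT Q OR NOT S) AND (P OR NOT S)   [distribute OR over AND]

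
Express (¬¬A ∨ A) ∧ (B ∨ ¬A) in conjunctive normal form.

A ∧ (B ∨ ¬A)

(¬¬A ∨ A) ∧ (B ∨ ¬A)
⇔ (A ∨ A) ∧ (B ∨ ¬A)   [double negation]
⇔ A ∧ (B ∨ ¬A)   [simplify]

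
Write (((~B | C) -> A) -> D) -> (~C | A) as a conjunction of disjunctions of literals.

(((~B | C) -> A) -> D) -> (~C | A)
≡ ~(((~B | C) -> A) -> D) | ~C | A   [eliminate ->]
≡ ~(~((~B | C) -> A) | D) | ~C | A   [eliminate ->]
≡ ~(~(~(~B | C) | A) | D) | ~C | A   [eliminate ->]
≡ (~~(~(~B | C) | A) & ~D) | ~C | A   [De Morgan]
≡ ((~(~B | C) | A) & ~D) | ~C | A   [double negation]
≡ (((~~B & ~C) | A) & ~D) | ~C | A   [De Morgan]
≡ (((B & ~C) | A) & ~D) | ~C | A   [double negation]
≡ (B | A | ~C | A) & (~C | A | ~C | A) & (~D | ~C | A)   [distribute | over &]
≡ ~C | A   [simplify]

~C | A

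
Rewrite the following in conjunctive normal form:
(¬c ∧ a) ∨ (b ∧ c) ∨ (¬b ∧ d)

(¬c ∧ a) ∨ (b ∧ c) ∨ (¬b ∧ d)
⇔ (¬c ∨ b ∨ ¬b) ∧ (¬c ∨ b ∨ d) ∧ (¬c ∨ c ∨ ¬b) ∧ (¬c ∨ c ∨ d) ∧ (a ∨ b ∨ ¬b) ∧ (a ∨ b ∨ d) ∧ (a ∨ c ∨ ¬b) ∧ (a ∨ c ∨ d)
⇔ (¬c ∨ b ∨ d) ∧ (a ∨ b ∨ d) ∧ (a ∨ c ∨ ¬b) ∧ (a ∨ c ∨ d)

(¬c ∨ b ∨ d) ∧ (a ∨ b ∨ d) ∧ (a ∨ c ∨ ¬b) ∧ (a ∨ c ∨ d)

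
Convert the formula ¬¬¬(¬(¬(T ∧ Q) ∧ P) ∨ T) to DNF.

¬T ∧ P

¬¬¬(¬(¬(T ∧ Q) ∧ P) ∨ T)
≡ ¬(¬(¬(T ∧ Q) ∧ P) ∨ T)
≡ ¬¬(¬(T ∧ Q) ∧ P) ∧ ¬T
≡ ¬(T ∧ Q) ∧ P ∧ ¬T
≡ (¬T ∨ ¬Q) ∧ P ∧ ¬T
≡ (¬T ∧ P ∧ ¬T) ∨ (¬Q ∧ P ∧ ¬T)
≡ ¬T ∧ P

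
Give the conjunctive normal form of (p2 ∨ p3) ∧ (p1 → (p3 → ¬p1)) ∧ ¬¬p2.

(¬p1 ∨ ¬p3) ∧ p2

(p2 ∨ p3) ∧ (p1 → (p3 → ¬p1)) ∧ ¬¬p2
≡ (p2 ∨ p3) ∧ (¬p1 ∨ (p3 → ¬p1)) ∧ ¬¬p2   [eliminate →]
≡ (p2 ∨ p3) ∧ (¬p1 ∨ ¬p3 ∨ ¬p1) ∧ ¬¬p2   [eliminate →]
≡ (p2 ∨ p3) ∧ (¬p1 ∨ ¬p3 ∨ ¬p1) ∧ p2   [double negation]
≡ (¬p1 ∨ ¬p3) ∧ p2   [simplify]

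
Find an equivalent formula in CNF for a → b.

a → b
≡ ¬a ∨ b   — eliminate →

¬a ∨ b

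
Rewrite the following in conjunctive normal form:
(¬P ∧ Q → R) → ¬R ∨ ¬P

(¬P ∧ Q → R) → ¬R ∨ ¬P
⇔ ¬(¬P ∧ Q → R) ∨ ¬R ∨ ¬P   [eliminate →]
⇔ ¬(¬(¬P ∧ Q) ∨ R) ∨ ¬R ∨ ¬P   [eliminate →]
⇔ ¬¬(¬P ∧ Q) ∧ ¬R ∨ ¬R ∨ ¬P   [De Morgan]
⇔ ¬P ∧ Q ∧ ¬R ∨ ¬R ∨ ¬P   [double negation]
⇔ (¬P ∨ ¬R ∨ ¬P) ∧ (Q ∨ ¬R ∨ ¬P) ∧ (¬R ∨ ¬R ∨ ¬P)   [distribute ∨ over ∧]
⇔ ¬P ∨ ¬R   [simplify]

¬P ∨ ¬R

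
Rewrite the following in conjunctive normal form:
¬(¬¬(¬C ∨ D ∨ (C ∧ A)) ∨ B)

¬(¬¬(¬C ∨ D ∨ (C ∧ A)) ∨ B)
= ¬¬¬(¬C ∨ D ∨ (C ∧ A)) ∧ ¬B   — De Morgan
= ¬(¬C ∨ D ∨ (C ∧ A)) ∧ ¬B   — double negation
= ¬¬C ∧ ¬D ∧ ¬(C ∧ A) ∧ ¬B   — De Morgan
= C ∧ ¬D ∧ ¬(C ∧ A) ∧ ¬B   — double negation
= C ∧ ¬D ∧ (¬C ∨ ¬A) ∧ ¬B   — De Morgan

C ∧ ¬D ∧ (¬C ∨ ¬A) ∧ ¬B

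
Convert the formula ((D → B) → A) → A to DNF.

((D → B) → A) → A
≡ ¬((D → B) → A) ∨ A   [eliminate →]
≡ ¬(¬(D → B) ∨ A) ∨ A   [eliminate →]
≡ ¬(¬(¬D ∨ B) ∨ A) ∨ A   [eliminate →]
≡ ¬¬(¬D ∨ B) ∧ ¬A ∨ A   [De Morgan]
≡ (¬D ∨ B) ∧ ¬A ∨ A   [double negation]
≡ ¬D ∧ ¬A ∨ B ∧ ¬A ∨ A   [distribute ∧ over ∨]

¬D ∧ ¬A ∨ B ∧ ¬A ∨ A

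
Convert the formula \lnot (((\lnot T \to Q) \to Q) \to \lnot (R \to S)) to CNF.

\lnot (((\lnot T \to Q) \to Q) \to \lnot (R \to S))
⇔ \lnot (\lnot ((\lnot T \to Q) \to Q) \lor \lnot (R \to S))   (eliminate \to)
⇔ \lnot (\lnot (\lnot (\lnot T \to Q) \lor Q) \lor \lnot (R \to S))   (eliminate \to)
⇔ \lnot (\lnot (\lnot (\lnot \lnot T \lor Q) \lor Q) \lor \lnot (R \to S))   (eliminate \to)
⇔ \lnot (\lnot (\lnot (\lnot \lnot T \lor Q) \lor Q) \lor \lnot (\lnot R \lor S))   (eliminate \to)
⇔ \lnot \lnot (\lnot (\lnot \lnot T \lor Q) \lor Q) \land \lnot \lnot (\lnot R \lor S)   (De Morgan)
⇔ (\lnot (\lnot \lnot T \lor Q) \lor Q) \land \lnot \lnot (\lnot R \lor S)   (double negation)
⇔ ((\lnot \lnot \lnot T \land \lnot Q) \lor Q) \land \lnot \lnot (\lnot R \lor S)   (De Morgan)
⇔ ((\lnot T \land \lnot Q) \lor Q) \land \lnot \lnot (\lnot R \lor S)   (double negation)
⇔ ((\lnot T \land \lnot Q) \lor Q) \land (\lnot R \lor S)   (double negation)
⇔ (\lnot T \lor Q) \land (\lnot Q \lor Q) \land (\lnot R \lor S)   (distribute \lor over \land)
⇔ (\lnot T \lor Q) \land (\lnot R \lor S)   (simplify)

(\lnot T \lor Q) \land (\lnot R \lor S)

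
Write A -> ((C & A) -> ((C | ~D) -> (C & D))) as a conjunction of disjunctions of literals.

~A | ~C | D

A -> ((C & A) -> ((C | ~D) -> (C & D)))
= ~A | ((C & A) -> ((C | ~D) -> (C & D)))   [eliminate ->]
= ~A | ~(C & A) | ((C | ~D) -> (C & D))   [eliminate ->]
= ~A | ~(C & A) | ~(C | ~D) | (C & D)   [eliminate ->]
= ~A | ~C | ~A | ~(C | ~D) | (C & D)   [De Morgan]
= ~A | ~C | ~A | (~C & ~~D) | (C & D)   [De Morgan]
= ~A | ~C | ~A | (~C & D) | (C & D)   [double negation]
= (~A | ~C | ~A | ~C | C) & (~A | ~C | ~A | ~C | D) & (~A | ~C | ~A | D | C) & (~A | ~C | ~A | D | D)   [distribute | over &]
= ~A | ~C | D   [simplify]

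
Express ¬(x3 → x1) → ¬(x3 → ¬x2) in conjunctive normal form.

¬(x3 → x1) → ¬(x3 → ¬x2)
⇔ ¬¬(x3 → x1) ∨ ¬(x3 → ¬x2)   (eliminate →)
⇔ ¬¬(¬x3 ∨ x1) ∨ ¬(x3 → ¬x2)   (eliminate →)
⇔ ¬¬(¬x3 ∨ x1) ∨ ¬(¬x3 ∨ ¬x2)   (eliminate →)
⇔ ¬x3 ∨ x1 ∨ ¬(¬x3 ∨ ¬x2)   (double negation)
⇔ ¬x3 ∨ x1 ∨ (¬¬x3 ∧ ¬¬x2)   (De Morgan)
⇔ ¬x3 ∨ x1 ∨ (x3 ∧ ¬¬x2)   (double negation)
⇔ ¬x3 ∨ x1 ∨ (x3 ∧ x2)   (double negation)
⇔ (¬x3 ∨ x1 ∨ x3) ∧ (¬x3 ∨ x1 ∨ x2)   (distribute ∨ over ∧)
⇔ ¬x3 ∨ x1 ∨ x2   (simplify)

¬x3 ∨ x1 ∨ x2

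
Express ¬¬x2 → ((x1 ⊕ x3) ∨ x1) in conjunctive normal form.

¬x2 ∨ x1 ∨ x3

¬¬x2 → ((x1 ⊕ x3) ∨ x1)
≡ ¬¬¬x2 ∨ (x1 ⊕ x3) ∨ x1
≡ ¬¬¬x2 ∨ ((x1 ∨ x3) ∧ ¬(x1 ∧ x3)) ∨ x1
≡ ¬x2 ∨ ((x1 ∨ x3) ∧ ¬(x1 ∧ x3)) ∨ x1
≡ ¬x2 ∨ ((x1 ∨ x3) ∧ (¬x1 ∨ ¬x3)) ∨ x1
≡ (¬x2 ∨ x1 ∨ x3 ∨ x1) ∧ (¬x2 ∨ ¬x1 ∨ ¬x3 ∨ x1)
≡ ¬x2 ∨ x1 ∨ x3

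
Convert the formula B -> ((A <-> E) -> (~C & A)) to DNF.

B -> ((A <-> E) -> (~C & A))
≡ ~B | ((A <-> E) -> (~C & A))   (eliminate ->)
≡ ~B | ~(A <-> E) | (~C & A)   (eliminate ->)
≡ ~B | ~((A -> E) & (E -> A)) | (~C & A)   (eliminate <->)
≡ ~B | ~((~A | E) & (E -> A)) | (~C & A)   (eliminate ->)
≡ ~B | ~((~A | E) & (~E | A)) | (~C & A)   (eliminate ->)
≡ ~B | ~(~A | E) | ~(~E | A) | (~C & A)   (De Morgan)
≡ ~B | (~~A & ~E) | ~(~E | A) | (~C & A)   (De Morgan)
≡ ~B | (A & ~E) | ~(~E | A) | (~C & A)   (double negation)
≡ ~B | (A & ~E) | (~~E & ~A) | (~C & A)   (De Morgan)
≡ ~B | (A & ~E) | (E & ~A) | (~C & A)   (double negation)

~B | (A & ~E) | (E & ~A) | (~C & A)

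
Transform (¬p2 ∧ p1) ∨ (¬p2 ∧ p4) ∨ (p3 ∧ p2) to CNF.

(¬p2 ∨ p3) ∧ (p1 ∨ p4 ∨ p3) ∧ (p1 ∨ p4 ∨ p2)

(¬p2 ∧ p1) ∨ (¬p2 ∧ p4) ∨ (p3 ∧ p2)
⇔ (¬p2 ∨ ¬p2 ∨ p3) ∧ (¬p2 ∨ ¬p2 ∨ p2) ∧ (¬p2 ∨ p4 ∨ p3) ∧ (¬p2 ∨ p4 ∨ p2) ∧ (p1 ∨ ¬p2 ∨ p3) ∧ (p1 ∨ ¬p2 ∨ p2) ∧ (p1 ∨ p4 ∨ p3) ∧ (p1 ∨ p4 ∨ p2)   [distribute ∨ over ∧]
⇔ (¬p2 ∨ p3) ∧ (p1 ∨ p4 ∨ p3) ∧ (p1 ∨ p4 ∨ p2)   [simplify]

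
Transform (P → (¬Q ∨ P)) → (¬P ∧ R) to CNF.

(P → (¬Q ∨ P)) → (¬P ∧ R)
= ¬(P → (¬Q ∨ P)) ∨ (¬P ∧ R)   [eliminate →]
= ¬(¬P ∨ ¬Q ∨ P) ∨ (¬P ∧ R)   [eliminate →]
= (¬¬P ∧ ¬¬Q ∧ ¬P) ∨ (¬P ∧ R)   [De Morgan]
= (P ∧ ¬¬Q ∧ ¬P) ∨ (¬P ∧ R)   [double negation]
= (P ∧ Q ∧ ¬P) ∨ (¬P ∧ R)   [double negation]
= (P ∨ ¬P) ∧ (P ∨ R) ∧ (Q ∨ ¬P) ∧ (Q ∨ R) ∧ (¬P ∨ ¬P) ∧ (¬P ∨ R)   [distribute ∨ over ∧]
= (P ∨ R) ∧ (Q ∨ R) ∧ ¬P   [simplify]

(P ∨ R) ∧ (Q ∨ R) ∧ ¬P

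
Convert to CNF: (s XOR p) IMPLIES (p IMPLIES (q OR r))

(s XOR p) IMPLIES (p IMPLIES (q OR r))
≡ NOT (s XOR p) OR (p IMPLIES (q OR r))   [eliminate IMPLIES]
≡ NOT ((s OR p) AND NOT (s AND p)) OR (p IMPLIES (q OR r))   [expand XOR]
≡ NOT ((s OR p) AND NOT (s AND p)) OR NOT p OR q OR r   [eliminate IMPLIES]
≡ NOT (s OR p) OR NOT NOT (s AND p) OR NOT p OR q OR r   [De Morgan]
≡ (NOT s AND NOT p) OR NOT NOT (s AND p) OR NOT p OR q OR r   [De Morgan]
≡ (NOT s AND NOT p) OR (s AND p) OR NOT p OR q OR r   [double negation]
≡ (NOT s OR s OR NOT p OR q OR r) AND (NOT s OR p OR NOT p OR q OR r) AND (NOT p OR s OR NOT p OR q OR r) AND (NOT p OR p OR NOT p OR q OR r)   [distribute OR over AND]
≡ NOT p OR s OR q OR r   [simplify]

NOT p OR s OR q OR r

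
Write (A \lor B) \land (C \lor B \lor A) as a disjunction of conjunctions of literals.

A \lor B

(A \lor B) \land (C \lor B \lor A)
⇔ (A \land C) \lor (A \land B) \lor (A \land A) \lor (B \land C) \lor (B \land B) \lor (B \land A)   [distribute \land over \lor]
⇔ A \lor B   [simplify]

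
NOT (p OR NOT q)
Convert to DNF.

NOT (p OR NOT q)
≡ NOT p AND NOT NOT q   [De Morgan]
≡ NOT p AND q   [double negation]

NOT p AND q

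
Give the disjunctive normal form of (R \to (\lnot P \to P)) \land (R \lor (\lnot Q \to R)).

(\lnot R \land Q) \lor (P \land R) \lor (P \land Q)

(R \to (\lnot P \to P)) \land (R \lor (\lnot Q \to R))
⇔ (\lnot R \lor (\lnot P \to P)) \land (R \lor (\lnot Q \to R))   (eliminate \to)
⇔ (\lnot R \lor \lnot \lnot P \lor P) \land (R \lor (\lnot Q \to R))   (eliminate \to)
⇔ (\lnot R \lor \lnot \lnot P \lor P) \land (R \lor \lnot \lnot Q \lor R)   (eliminate \to)
⇔ (\lnot R \lor P \lor P) \land (R \lor \lnot \lnot Q \lor R)   (double negation)
⇔ (\lnot R \lor P \lor P) \land (R \lor Q \lor R)   (double negation)
⇔ (\lnot R \land R) \lor (\lnot R \land Q) \lor (\lnot R \land R) \lor (P \land R) \lor (P \land Q) \lor (P \land R) \lor (P \land R) \lor (P \land Q) \lor (P \land R)   (distribute \land over \lor)
⇔ (\lnot R \land Q) \lor (P \land R) \lor (P \land Q)   (simplify)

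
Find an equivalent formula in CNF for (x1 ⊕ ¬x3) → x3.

x3 ∨ x1

(x1 ⊕ ¬x3) → x3
≡ ¬(x1 ⊕ ¬x3) ∨ x3
≡ ¬((x1 ∨ ¬x3) ∧ ¬(x1 ∧ ¬x3)) ∨ x3
≡ ¬(x1 ∨ ¬x3) ∨ ¬¬(x1 ∧ ¬x3) ∨ x3
≡ (¬x1 ∧ ¬¬x3) ∨ ¬¬(x1 ∧ ¬x3) ∨ x3
≡ (¬x1 ∧ x3) ∨ ¬¬(x1 ∧ ¬x3) ∨ x3
≡ (¬x1 ∧ x3) ∨ (x1 ∧ ¬x3) ∨ x3
≡ (¬x1 ∨ x1 ∨ x3) ∧ (¬x1 ∨ ¬x3 ∨ x3) ∧ (x3 ∨ x1 ∨ x3) ∧ (x3 ∨ ¬x3 ∨ x3)
≡ x3 ∨ x1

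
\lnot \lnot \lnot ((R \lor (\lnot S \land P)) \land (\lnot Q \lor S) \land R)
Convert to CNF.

(\lnot R \lor Q) \land (\lnot R \lor \lnot S)

\lnot \lnot \lnot ((R \lor (\lnot S \land P)) \land (\lnot Q \lor S) \land R)
≡ \lnot ((R \lor (\lnot S \land P)) \land (\lnot Q \lor S) \land R)   [double negation]
≡ \lnot (R \lor (\lnot S \land P)) \lor \lnot (\lnot Q \lor S) \lor \lnot R   [De Morgan]
≡ (\lnot R \land \lnot (\lnot S \land P)) \lor \lnot (\lnot Q \lor S) \lor \lnot R   [De Morgan]
≡ (\lnot R \land (\lnot \lnot S \lor \lnot P)) \lor \lnot (\lnot Q \lor S) \lor \lnot R   [De Morgan]
≡ (\lnot R \land (S \lor \lnot P)) \lor \lnot (\lnot Q \lor S) \lor \lnot R   [double negation]
≡ (\lnot R \land (S \lor \lnot P)) \lor (\lnot \lnot Q \land \lnot S) \lor \lnot R   [De Morgan]
≡ (\lnot R \land (S \lor \lnot P)) \lor (Q \land \lnot S) \lor \lnot R   [double negation]
≡ (\lnot R \lor Q \lor \lnot R) \land (\lnot R \lor \lnot S \lor \lnot R) \land (S \lor \lnot P \lor Q \lor \lnot R) \land (S \lor \lnot P \lor \lnot S \lor \lnot R)   [distribute \lor over \land]
≡ (\lnot R \lor Q) \land (\lnot R \lor \lnot S)   [simplify]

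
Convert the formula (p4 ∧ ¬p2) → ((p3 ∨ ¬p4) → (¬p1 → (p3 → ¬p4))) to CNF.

¬p4 ∨ p2 ∨ ¬p3 ∨ p1

(p4 ∧ ¬p2) → ((p3 ∨ ¬p4) → (¬p1 → (p3 → ¬p4)))
⇔ ¬(p4 ∧ ¬p2) ∨ ((p3 ∨ ¬p4) → (¬p1 → (p3 → ¬p4)))
⇔ ¬(p4 ∧ ¬p2) ∨ ¬(p3 ∨ ¬p4) ∨ (¬p1 → (p3 → ¬p4))
⇔ ¬(p4 ∧ ¬p2) ∨ ¬(p3 ∨ ¬p4) ∨ ¬¬p1 ∨ (p3 → ¬p4)
⇔ ¬(p4 ∧ ¬p2) ∨ ¬(p3 ∨ ¬p4) ∨ ¬¬p1 ∨ ¬p3 ∨ ¬p4
⇔ ¬p4 ∨ ¬¬p2 ∨ ¬(p3 ∨ ¬p4) ∨ ¬¬p1 ∨ ¬p3 ∨ ¬p4
⇔ ¬p4 ∨ p2 ∨ ¬(p3 ∨ ¬p4) ∨ ¬¬p1 ∨ ¬p3 ∨ ¬p4
⇔ ¬p4 ∨ p2 ∨ (¬p3 ∧ ¬¬p4) ∨ ¬¬p1 ∨ ¬p3 ∨ ¬p4
⇔ ¬p4 ∨ p2 ∨ (¬p3 ∧ p4) ∨ ¬¬p1 ∨ ¬p3 ∨ ¬p4
⇔ ¬p4 ∨ p2 ∨ (¬p3 ∧ p4) ∨ p1 ∨ ¬p3 ∨ ¬p4
⇔ (¬p4 ∨ p2 ∨ ¬p3 ∨ p1 ∨ ¬p3 ∨ ¬p4) ∧ (¬p4 ∨ p2 ∨ p4 ∨ p1 ∨ ¬p3 ∨ ¬p4)
⇔ ¬p4 ∨ p2 ∨ ¬p3 ∨ p1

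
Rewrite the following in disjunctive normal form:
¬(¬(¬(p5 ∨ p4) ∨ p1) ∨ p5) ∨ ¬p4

¬(¬(¬(p5 ∨ p4) ∨ p1) ∨ p5) ∨ ¬p4
= (¬¬(¬(p5 ∨ p4) ∨ p1) ∧ ¬p5) ∨ ¬p4   — De Morgan
= ((¬(p5 ∨ p4) ∨ p1) ∧ ¬p5) ∨ ¬p4   — double negation
= (((¬p5 ∧ ¬p4) ∨ p1) ∧ ¬p5) ∨ ¬p4   — De Morgan
= (¬p5 ∧ ¬p4 ∧ ¬p5) ∨ (p1 ∧ ¬p5) ∨ ¬p4   — distribute ∧ over ∨
= (p1 ∧ ¬p5) ∨ ¬p4   — simplify

(p1 ∧ ¬p5) ∨ ¬p4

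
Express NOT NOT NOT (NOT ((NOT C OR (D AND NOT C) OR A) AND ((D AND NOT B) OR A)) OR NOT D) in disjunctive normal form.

(NOT C AND D AND NOT B) OR (A AND D)

NOT NOT NOT (NOT ((NOT C OR (D AND NOT C) OR A) AND ((D AND NOT B) OR A)) OR NOT D)
⇔ NOT (NOT ((NOT C OR (D AND NOT C) OR A) AND ((D AND NOT B) OR A)) OR NOT D)   (double negation)
⇔ NOT NOT ((NOT C OR (D AND NOT C) OR A) AND ((D AND NOT B) OR A)) AND NOT NOT D   (De Morgan)
⇔ (NOT C OR (D AND NOT C) OR A) AND ((D AND NOT B) OR A) AND NOT NOT D   (double negation)
⇔ (NOT C OR (D AND NOT C) OR A) AND ((D AND NOT B) OR A) AND D   (double negation)
⇔ (NOT C AND D AND NOT B AND D) OR (NOT C AND A AND D) OR (D AND NOT C AND D AND NOT B AND D) OR (D AND NOT C AND A AND D) OR (A AND D AND NOT B AND D) OR (A AND A AND D)   (distribute AND over OR)
⇔ (NOT C AND D AND NOT B) OR (A AND D)   (simplify)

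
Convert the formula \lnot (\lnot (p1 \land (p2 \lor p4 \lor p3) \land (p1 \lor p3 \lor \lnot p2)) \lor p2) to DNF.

(p1 \land p4 \land \lnot p2) \lor (p1 \land p3 \land \lnot p2)

\lnot (\lnot (p1 \land (p2 \lor p4 \lor p3) \land (p1 \lor p3 \lor \lnot p2)) \lor p2)
= \lnot \lnot (p1 \land (p2 \lor p4 \lor p3) \land (p1 \lor p3 \lor \lnot p2)) \land \lnot p2   [De Morgan]
= p1 \land (p2 \lor p4 \lor p3) \land (p1 \lor p3 \lor \lnot p2) \land \lnot p2   [double negation]
= (p1 \land p2 \land p1 \land \lnot p2) \lor (p1 \land p2 \land p3 \land \lnot p2) \lor (p1 \land p2 \land \lnot p2 \land \lnot p2) \lor (p1 \land p4 \land p1 \land \lnot p2) \lor (p1 \land p4 \land p3 \land \lnot p2) \lor (p1 \land p4 \land \lnot p2 \land \lnot p2) \lor (p1 \land p3 \land p1 \land \lnot p2) \lor (p1 \land p3 \land p3 \land \lnot p2) \lor (p1 \land p3 \land \lnot p2 \land \lnot p2)   [distribute \land over \lor]
= (p1 \land p4 \land \lnot p2) \lor (p1 \land p3 \land \lnot p2)   [simplify]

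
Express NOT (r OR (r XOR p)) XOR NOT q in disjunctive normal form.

NOT (r OR (r XOR p)) XOR NOT q
≡ (NOT (r OR (r XOR p)) AND NOT NOT q) OR (NOT NOT (r OR (r XOR p)) AND NOT q)
≡ (NOT (r OR (r AND NOT p) OR (NOT r AND p)) AND NOT NOT q) OR (NOT NOT (r OR (r XOR p)) AND NOT q)
≡ (NOT (r OR (r AND NOT p) OR (NOT r AND p)) AND NOT NOT q) OR (NOT NOT (r OR (r AND NOT p) OR (NOT r AND p)) AND NOT q)
≡ (NOT r AND NOT (r AND NOT p) AND NOT (NOT r AND p) AND NOT NOT q) OR (NOT NOT (r OR (r AND NOT p) OR (NOT r AND p)) AND NOT q)
≡ (NOT r AND (NOT r OR NOT NOT p) AND NOT (NOT r AND p) AND NOT NOT q) OR (NOT NOT (r OR (r AND NOT p) OR (NOT r AND p)) AND NOT q)
≡ (NOT r AND (NOT r OR p) AND NOT (NOT r AND p) AND NOT NOT q) OR (NOT NOT (r OR (r AND NOT p) OR (NOT r AND p)) AND NOT q)
≡ (NOT r AND (NOT r OR p) AND (NOT NOT r OR NOT p) AND NOT NOT q) OR (NOT NOT (r OR (r AND NOT p) OR (NOT r AND p)) AND NOT q)
≡ (NOT r AND (NOT r OR p) AND (r OR NOT p) AND NOT NOT q) OR (NOT NOT (r OR (r AND NOT p) OR (NOT r AND p)) AND NOT q)
≡ (NOT r AND (NOT r OR p) AND (r OR NOT p) AND q) OR (NOT NOT (r OR (r AND NOT p) OR (NOT r AND p)) AND NOT q)
≡ (NOT r AND (NOT r OR p) AND (r OR NOT p) AND q) OR ((r OR (r AND NOT p) OR (NOT r AND p)) AND NOT q)
≡ (NOT r AND NOT r AND r AND q) OR (NOT r AND NOT r AND NOT p AND q) OR (NOT r AND p AND r AND q) OR (NOT r AND p AND NOT p AND q) OR (r AND NOT q) OR (r AND NOT p AND NOT q) OR (NOT r AND p AND NOT q)
≡ (NOT r AND NOT p AND q) OR (r AND NOT q) OR (NOT r AND p AND NOT q)

(NOT r AND NOT p AND q) OR (r AND NOT q) OR (NOT r AND p AND NOT q)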